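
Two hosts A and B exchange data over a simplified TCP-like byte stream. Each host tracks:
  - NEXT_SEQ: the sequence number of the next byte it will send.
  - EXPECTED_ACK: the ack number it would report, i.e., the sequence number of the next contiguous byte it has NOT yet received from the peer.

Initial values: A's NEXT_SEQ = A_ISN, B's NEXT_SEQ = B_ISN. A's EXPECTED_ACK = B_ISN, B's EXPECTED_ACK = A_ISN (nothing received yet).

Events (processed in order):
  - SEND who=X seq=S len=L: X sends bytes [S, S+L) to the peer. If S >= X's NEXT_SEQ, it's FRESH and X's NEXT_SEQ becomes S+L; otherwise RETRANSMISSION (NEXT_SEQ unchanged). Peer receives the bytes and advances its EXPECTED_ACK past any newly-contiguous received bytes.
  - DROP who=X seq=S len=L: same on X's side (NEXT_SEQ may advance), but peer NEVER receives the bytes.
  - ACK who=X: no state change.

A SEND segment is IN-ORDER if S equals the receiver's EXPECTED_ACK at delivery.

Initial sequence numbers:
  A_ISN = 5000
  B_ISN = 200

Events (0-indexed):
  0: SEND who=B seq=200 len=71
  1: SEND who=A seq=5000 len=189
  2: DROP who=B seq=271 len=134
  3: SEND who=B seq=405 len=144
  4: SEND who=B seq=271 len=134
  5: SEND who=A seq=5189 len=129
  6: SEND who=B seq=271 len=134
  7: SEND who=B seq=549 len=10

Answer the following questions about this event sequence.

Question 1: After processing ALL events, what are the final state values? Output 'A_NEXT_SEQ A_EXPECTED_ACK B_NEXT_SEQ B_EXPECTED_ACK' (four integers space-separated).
Answer: 5318 559 559 5318

Derivation:
After event 0: A_seq=5000 A_ack=271 B_seq=271 B_ack=5000
After event 1: A_seq=5189 A_ack=271 B_seq=271 B_ack=5189
After event 2: A_seq=5189 A_ack=271 B_seq=405 B_ack=5189
After event 3: A_seq=5189 A_ack=271 B_seq=549 B_ack=5189
After event 4: A_seq=5189 A_ack=549 B_seq=549 B_ack=5189
After event 5: A_seq=5318 A_ack=549 B_seq=549 B_ack=5318
After event 6: A_seq=5318 A_ack=549 B_seq=549 B_ack=5318
After event 7: A_seq=5318 A_ack=559 B_seq=559 B_ack=5318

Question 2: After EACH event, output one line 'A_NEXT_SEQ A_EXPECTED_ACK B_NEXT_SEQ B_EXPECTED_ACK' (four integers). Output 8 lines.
5000 271 271 5000
5189 271 271 5189
5189 271 405 5189
5189 271 549 5189
5189 549 549 5189
5318 549 549 5318
5318 549 549 5318
5318 559 559 5318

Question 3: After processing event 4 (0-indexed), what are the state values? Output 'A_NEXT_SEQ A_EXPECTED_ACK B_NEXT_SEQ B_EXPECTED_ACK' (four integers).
After event 0: A_seq=5000 A_ack=271 B_seq=271 B_ack=5000
After event 1: A_seq=5189 A_ack=271 B_seq=271 B_ack=5189
After event 2: A_seq=5189 A_ack=271 B_seq=405 B_ack=5189
After event 3: A_seq=5189 A_ack=271 B_seq=549 B_ack=5189
After event 4: A_seq=5189 A_ack=549 B_seq=549 B_ack=5189

5189 549 549 5189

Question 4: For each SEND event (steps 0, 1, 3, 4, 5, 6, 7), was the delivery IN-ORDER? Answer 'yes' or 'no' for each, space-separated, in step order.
Step 0: SEND seq=200 -> in-order
Step 1: SEND seq=5000 -> in-order
Step 3: SEND seq=405 -> out-of-order
Step 4: SEND seq=271 -> in-order
Step 5: SEND seq=5189 -> in-order
Step 6: SEND seq=271 -> out-of-order
Step 7: SEND seq=549 -> in-order

Answer: yes yes no yes yes no yes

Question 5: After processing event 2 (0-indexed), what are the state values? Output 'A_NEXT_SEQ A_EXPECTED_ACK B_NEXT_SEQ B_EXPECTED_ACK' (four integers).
After event 0: A_seq=5000 A_ack=271 B_seq=271 B_ack=5000
After event 1: A_seq=5189 A_ack=271 B_seq=271 B_ack=5189
After event 2: A_seq=5189 A_ack=271 B_seq=405 B_ack=5189

5189 271 405 5189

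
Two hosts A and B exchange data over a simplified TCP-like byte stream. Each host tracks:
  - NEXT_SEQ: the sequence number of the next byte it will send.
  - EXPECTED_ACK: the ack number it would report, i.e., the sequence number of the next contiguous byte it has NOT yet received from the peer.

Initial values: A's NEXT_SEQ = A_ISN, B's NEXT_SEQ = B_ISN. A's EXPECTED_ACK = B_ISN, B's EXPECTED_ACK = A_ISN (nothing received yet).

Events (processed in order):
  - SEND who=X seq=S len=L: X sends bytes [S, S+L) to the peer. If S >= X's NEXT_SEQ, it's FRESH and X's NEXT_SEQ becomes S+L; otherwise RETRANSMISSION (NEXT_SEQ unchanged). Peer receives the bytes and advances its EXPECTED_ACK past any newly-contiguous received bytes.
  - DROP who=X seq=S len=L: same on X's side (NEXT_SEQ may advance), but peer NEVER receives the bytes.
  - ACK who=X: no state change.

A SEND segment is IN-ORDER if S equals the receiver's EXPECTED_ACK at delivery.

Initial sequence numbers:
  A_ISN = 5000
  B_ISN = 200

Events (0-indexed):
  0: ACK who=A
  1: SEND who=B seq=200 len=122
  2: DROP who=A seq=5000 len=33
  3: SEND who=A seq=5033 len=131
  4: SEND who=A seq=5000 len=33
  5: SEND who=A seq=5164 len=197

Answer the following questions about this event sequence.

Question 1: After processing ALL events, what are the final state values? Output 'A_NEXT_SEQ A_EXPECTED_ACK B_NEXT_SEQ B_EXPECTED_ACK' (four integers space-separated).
Answer: 5361 322 322 5361

Derivation:
After event 0: A_seq=5000 A_ack=200 B_seq=200 B_ack=5000
After event 1: A_seq=5000 A_ack=322 B_seq=322 B_ack=5000
After event 2: A_seq=5033 A_ack=322 B_seq=322 B_ack=5000
After event 3: A_seq=5164 A_ack=322 B_seq=322 B_ack=5000
After event 4: A_seq=5164 A_ack=322 B_seq=322 B_ack=5164
After event 5: A_seq=5361 A_ack=322 B_seq=322 B_ack=5361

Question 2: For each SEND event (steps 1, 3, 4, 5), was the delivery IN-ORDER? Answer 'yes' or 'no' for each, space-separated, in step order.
Answer: yes no yes yes

Derivation:
Step 1: SEND seq=200 -> in-order
Step 3: SEND seq=5033 -> out-of-order
Step 4: SEND seq=5000 -> in-order
Step 5: SEND seq=5164 -> in-order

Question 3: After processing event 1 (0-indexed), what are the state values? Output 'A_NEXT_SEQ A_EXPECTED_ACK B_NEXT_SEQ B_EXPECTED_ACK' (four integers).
After event 0: A_seq=5000 A_ack=200 B_seq=200 B_ack=5000
After event 1: A_seq=5000 A_ack=322 B_seq=322 B_ack=5000

5000 322 322 5000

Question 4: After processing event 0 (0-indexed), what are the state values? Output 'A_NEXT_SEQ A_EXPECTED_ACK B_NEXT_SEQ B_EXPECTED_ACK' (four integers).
After event 0: A_seq=5000 A_ack=200 B_seq=200 B_ack=5000

5000 200 200 5000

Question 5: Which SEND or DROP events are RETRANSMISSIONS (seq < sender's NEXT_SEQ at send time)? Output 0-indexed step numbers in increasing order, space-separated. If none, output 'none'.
Answer: 4

Derivation:
Step 1: SEND seq=200 -> fresh
Step 2: DROP seq=5000 -> fresh
Step 3: SEND seq=5033 -> fresh
Step 4: SEND seq=5000 -> retransmit
Step 5: SEND seq=5164 -> fresh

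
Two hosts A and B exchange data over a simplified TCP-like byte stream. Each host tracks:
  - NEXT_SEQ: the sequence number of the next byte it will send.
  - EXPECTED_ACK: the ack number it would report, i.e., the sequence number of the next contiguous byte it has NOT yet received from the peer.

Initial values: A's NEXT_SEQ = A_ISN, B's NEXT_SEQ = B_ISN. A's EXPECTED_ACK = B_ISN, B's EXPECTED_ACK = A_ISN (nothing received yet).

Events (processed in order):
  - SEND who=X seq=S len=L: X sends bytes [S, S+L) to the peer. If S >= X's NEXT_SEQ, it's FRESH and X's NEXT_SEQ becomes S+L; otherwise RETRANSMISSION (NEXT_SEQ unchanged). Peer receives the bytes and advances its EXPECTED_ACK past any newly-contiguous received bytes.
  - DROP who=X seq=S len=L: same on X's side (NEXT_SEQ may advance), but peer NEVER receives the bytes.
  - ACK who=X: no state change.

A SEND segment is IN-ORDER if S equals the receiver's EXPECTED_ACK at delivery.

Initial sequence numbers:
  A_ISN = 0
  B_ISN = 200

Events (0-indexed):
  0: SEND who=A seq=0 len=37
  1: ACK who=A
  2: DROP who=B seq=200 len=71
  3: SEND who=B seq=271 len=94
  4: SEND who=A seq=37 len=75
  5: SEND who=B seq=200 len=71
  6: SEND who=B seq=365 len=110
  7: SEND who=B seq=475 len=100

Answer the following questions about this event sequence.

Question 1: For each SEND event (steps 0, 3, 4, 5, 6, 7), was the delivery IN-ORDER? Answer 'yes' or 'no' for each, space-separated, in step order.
Answer: yes no yes yes yes yes

Derivation:
Step 0: SEND seq=0 -> in-order
Step 3: SEND seq=271 -> out-of-order
Step 4: SEND seq=37 -> in-order
Step 5: SEND seq=200 -> in-order
Step 6: SEND seq=365 -> in-order
Step 7: SEND seq=475 -> in-order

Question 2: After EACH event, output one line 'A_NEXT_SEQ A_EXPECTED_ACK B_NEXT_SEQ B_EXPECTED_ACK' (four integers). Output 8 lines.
37 200 200 37
37 200 200 37
37 200 271 37
37 200 365 37
112 200 365 112
112 365 365 112
112 475 475 112
112 575 575 112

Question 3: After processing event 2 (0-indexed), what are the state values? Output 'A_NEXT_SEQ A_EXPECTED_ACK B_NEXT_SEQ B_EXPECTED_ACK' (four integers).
After event 0: A_seq=37 A_ack=200 B_seq=200 B_ack=37
After event 1: A_seq=37 A_ack=200 B_seq=200 B_ack=37
After event 2: A_seq=37 A_ack=200 B_seq=271 B_ack=37

37 200 271 37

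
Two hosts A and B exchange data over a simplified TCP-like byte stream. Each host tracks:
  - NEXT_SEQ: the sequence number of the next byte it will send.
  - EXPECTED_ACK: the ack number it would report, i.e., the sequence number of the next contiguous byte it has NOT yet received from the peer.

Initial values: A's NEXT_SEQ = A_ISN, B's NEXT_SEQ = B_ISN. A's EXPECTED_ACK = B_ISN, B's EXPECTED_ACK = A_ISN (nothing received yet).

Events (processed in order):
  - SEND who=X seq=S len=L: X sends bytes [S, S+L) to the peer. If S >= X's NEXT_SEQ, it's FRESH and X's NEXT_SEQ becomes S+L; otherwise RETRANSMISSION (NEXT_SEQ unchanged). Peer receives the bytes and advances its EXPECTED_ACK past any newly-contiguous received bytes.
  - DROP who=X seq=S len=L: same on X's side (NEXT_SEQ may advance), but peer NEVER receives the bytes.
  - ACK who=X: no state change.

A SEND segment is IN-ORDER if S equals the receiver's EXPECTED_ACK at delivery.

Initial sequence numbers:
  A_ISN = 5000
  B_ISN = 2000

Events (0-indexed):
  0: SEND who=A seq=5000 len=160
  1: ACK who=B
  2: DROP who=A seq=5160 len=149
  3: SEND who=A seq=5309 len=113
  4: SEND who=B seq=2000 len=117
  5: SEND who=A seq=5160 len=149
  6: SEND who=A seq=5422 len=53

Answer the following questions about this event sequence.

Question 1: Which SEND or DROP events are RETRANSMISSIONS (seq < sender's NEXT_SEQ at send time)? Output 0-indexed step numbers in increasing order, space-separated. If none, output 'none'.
Answer: 5

Derivation:
Step 0: SEND seq=5000 -> fresh
Step 2: DROP seq=5160 -> fresh
Step 3: SEND seq=5309 -> fresh
Step 4: SEND seq=2000 -> fresh
Step 5: SEND seq=5160 -> retransmit
Step 6: SEND seq=5422 -> fresh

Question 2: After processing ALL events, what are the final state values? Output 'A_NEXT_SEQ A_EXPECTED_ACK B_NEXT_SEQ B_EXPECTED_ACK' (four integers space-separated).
After event 0: A_seq=5160 A_ack=2000 B_seq=2000 B_ack=5160
After event 1: A_seq=5160 A_ack=2000 B_seq=2000 B_ack=5160
After event 2: A_seq=5309 A_ack=2000 B_seq=2000 B_ack=5160
After event 3: A_seq=5422 A_ack=2000 B_seq=2000 B_ack=5160
After event 4: A_seq=5422 A_ack=2117 B_seq=2117 B_ack=5160
After event 5: A_seq=5422 A_ack=2117 B_seq=2117 B_ack=5422
After event 6: A_seq=5475 A_ack=2117 B_seq=2117 B_ack=5475

Answer: 5475 2117 2117 5475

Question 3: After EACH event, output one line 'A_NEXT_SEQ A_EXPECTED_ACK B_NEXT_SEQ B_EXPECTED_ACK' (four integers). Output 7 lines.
5160 2000 2000 5160
5160 2000 2000 5160
5309 2000 2000 5160
5422 2000 2000 5160
5422 2117 2117 5160
5422 2117 2117 5422
5475 2117 2117 5475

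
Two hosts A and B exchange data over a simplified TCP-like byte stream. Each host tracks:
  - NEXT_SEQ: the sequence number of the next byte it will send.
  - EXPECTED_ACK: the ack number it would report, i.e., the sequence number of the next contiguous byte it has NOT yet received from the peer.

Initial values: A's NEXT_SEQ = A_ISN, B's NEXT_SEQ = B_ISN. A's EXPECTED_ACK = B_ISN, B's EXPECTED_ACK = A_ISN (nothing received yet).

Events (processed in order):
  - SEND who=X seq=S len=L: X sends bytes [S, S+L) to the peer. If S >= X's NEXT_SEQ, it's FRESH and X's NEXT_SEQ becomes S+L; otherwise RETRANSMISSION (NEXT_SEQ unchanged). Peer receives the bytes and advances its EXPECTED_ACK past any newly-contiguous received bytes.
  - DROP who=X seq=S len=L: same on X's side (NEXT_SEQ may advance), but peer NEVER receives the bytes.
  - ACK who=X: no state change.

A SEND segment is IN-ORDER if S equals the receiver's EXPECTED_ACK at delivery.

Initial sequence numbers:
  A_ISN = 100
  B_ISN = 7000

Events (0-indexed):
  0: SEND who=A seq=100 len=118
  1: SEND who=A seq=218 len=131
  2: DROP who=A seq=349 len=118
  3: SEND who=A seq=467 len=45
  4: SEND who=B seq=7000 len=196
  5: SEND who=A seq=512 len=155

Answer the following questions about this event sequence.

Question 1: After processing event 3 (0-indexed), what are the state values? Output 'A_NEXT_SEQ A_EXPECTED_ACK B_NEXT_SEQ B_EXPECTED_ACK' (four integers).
After event 0: A_seq=218 A_ack=7000 B_seq=7000 B_ack=218
After event 1: A_seq=349 A_ack=7000 B_seq=7000 B_ack=349
After event 2: A_seq=467 A_ack=7000 B_seq=7000 B_ack=349
After event 3: A_seq=512 A_ack=7000 B_seq=7000 B_ack=349

512 7000 7000 349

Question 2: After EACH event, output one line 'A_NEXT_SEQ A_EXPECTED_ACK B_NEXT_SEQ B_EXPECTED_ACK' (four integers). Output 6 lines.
218 7000 7000 218
349 7000 7000 349
467 7000 7000 349
512 7000 7000 349
512 7196 7196 349
667 7196 7196 349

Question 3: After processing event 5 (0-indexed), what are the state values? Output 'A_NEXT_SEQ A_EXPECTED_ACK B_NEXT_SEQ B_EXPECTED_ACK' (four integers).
After event 0: A_seq=218 A_ack=7000 B_seq=7000 B_ack=218
After event 1: A_seq=349 A_ack=7000 B_seq=7000 B_ack=349
After event 2: A_seq=467 A_ack=7000 B_seq=7000 B_ack=349
After event 3: A_seq=512 A_ack=7000 B_seq=7000 B_ack=349
After event 4: A_seq=512 A_ack=7196 B_seq=7196 B_ack=349
After event 5: A_seq=667 A_ack=7196 B_seq=7196 B_ack=349

667 7196 7196 349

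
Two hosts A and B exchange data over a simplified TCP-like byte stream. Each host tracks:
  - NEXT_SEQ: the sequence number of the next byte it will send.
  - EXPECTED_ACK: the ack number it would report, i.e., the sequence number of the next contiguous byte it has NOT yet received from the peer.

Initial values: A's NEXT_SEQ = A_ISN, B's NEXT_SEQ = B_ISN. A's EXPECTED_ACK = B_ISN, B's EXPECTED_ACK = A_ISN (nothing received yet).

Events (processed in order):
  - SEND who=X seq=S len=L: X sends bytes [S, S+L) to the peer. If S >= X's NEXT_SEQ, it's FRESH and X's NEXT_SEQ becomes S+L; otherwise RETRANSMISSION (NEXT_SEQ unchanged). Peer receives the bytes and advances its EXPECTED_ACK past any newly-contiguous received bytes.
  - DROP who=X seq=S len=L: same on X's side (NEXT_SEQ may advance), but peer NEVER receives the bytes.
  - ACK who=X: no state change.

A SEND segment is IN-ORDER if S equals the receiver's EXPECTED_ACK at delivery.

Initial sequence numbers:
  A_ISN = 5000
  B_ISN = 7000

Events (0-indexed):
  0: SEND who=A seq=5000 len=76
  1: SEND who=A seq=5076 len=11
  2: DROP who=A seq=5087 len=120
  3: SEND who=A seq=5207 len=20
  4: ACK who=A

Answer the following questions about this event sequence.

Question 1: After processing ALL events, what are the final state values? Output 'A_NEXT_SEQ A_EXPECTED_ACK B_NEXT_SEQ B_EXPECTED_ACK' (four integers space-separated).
After event 0: A_seq=5076 A_ack=7000 B_seq=7000 B_ack=5076
After event 1: A_seq=5087 A_ack=7000 B_seq=7000 B_ack=5087
After event 2: A_seq=5207 A_ack=7000 B_seq=7000 B_ack=5087
After event 3: A_seq=5227 A_ack=7000 B_seq=7000 B_ack=5087
After event 4: A_seq=5227 A_ack=7000 B_seq=7000 B_ack=5087

Answer: 5227 7000 7000 5087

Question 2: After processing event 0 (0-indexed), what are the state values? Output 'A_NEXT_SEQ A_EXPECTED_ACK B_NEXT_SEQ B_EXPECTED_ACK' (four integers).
After event 0: A_seq=5076 A_ack=7000 B_seq=7000 B_ack=5076

5076 7000 7000 5076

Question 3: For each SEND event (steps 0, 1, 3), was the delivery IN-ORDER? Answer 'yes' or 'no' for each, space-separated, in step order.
Answer: yes yes no

Derivation:
Step 0: SEND seq=5000 -> in-order
Step 1: SEND seq=5076 -> in-order
Step 3: SEND seq=5207 -> out-of-order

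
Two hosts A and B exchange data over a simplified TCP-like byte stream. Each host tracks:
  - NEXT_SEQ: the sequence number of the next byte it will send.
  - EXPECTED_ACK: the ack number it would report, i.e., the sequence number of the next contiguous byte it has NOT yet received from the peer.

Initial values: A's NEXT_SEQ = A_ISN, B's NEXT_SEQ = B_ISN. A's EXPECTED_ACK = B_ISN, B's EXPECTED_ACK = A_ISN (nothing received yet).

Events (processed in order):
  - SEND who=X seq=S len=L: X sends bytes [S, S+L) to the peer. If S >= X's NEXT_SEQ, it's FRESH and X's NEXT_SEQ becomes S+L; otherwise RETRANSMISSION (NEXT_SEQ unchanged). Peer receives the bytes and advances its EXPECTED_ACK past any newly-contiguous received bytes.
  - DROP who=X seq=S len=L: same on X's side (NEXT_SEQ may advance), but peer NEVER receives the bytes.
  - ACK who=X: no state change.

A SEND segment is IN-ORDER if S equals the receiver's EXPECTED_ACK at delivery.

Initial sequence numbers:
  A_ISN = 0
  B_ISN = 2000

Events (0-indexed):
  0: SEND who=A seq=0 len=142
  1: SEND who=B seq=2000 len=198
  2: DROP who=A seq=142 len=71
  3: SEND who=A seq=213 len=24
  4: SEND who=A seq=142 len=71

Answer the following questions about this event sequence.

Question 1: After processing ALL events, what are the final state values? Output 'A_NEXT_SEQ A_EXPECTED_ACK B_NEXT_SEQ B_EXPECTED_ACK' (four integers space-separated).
Answer: 237 2198 2198 237

Derivation:
After event 0: A_seq=142 A_ack=2000 B_seq=2000 B_ack=142
After event 1: A_seq=142 A_ack=2198 B_seq=2198 B_ack=142
After event 2: A_seq=213 A_ack=2198 B_seq=2198 B_ack=142
After event 3: A_seq=237 A_ack=2198 B_seq=2198 B_ack=142
After event 4: A_seq=237 A_ack=2198 B_seq=2198 B_ack=237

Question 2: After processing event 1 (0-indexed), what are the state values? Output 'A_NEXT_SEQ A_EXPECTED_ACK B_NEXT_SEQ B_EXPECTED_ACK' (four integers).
After event 0: A_seq=142 A_ack=2000 B_seq=2000 B_ack=142
After event 1: A_seq=142 A_ack=2198 B_seq=2198 B_ack=142

142 2198 2198 142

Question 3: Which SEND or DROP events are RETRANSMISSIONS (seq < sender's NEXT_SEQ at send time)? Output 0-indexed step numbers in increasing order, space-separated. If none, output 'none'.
Answer: 4

Derivation:
Step 0: SEND seq=0 -> fresh
Step 1: SEND seq=2000 -> fresh
Step 2: DROP seq=142 -> fresh
Step 3: SEND seq=213 -> fresh
Step 4: SEND seq=142 -> retransmit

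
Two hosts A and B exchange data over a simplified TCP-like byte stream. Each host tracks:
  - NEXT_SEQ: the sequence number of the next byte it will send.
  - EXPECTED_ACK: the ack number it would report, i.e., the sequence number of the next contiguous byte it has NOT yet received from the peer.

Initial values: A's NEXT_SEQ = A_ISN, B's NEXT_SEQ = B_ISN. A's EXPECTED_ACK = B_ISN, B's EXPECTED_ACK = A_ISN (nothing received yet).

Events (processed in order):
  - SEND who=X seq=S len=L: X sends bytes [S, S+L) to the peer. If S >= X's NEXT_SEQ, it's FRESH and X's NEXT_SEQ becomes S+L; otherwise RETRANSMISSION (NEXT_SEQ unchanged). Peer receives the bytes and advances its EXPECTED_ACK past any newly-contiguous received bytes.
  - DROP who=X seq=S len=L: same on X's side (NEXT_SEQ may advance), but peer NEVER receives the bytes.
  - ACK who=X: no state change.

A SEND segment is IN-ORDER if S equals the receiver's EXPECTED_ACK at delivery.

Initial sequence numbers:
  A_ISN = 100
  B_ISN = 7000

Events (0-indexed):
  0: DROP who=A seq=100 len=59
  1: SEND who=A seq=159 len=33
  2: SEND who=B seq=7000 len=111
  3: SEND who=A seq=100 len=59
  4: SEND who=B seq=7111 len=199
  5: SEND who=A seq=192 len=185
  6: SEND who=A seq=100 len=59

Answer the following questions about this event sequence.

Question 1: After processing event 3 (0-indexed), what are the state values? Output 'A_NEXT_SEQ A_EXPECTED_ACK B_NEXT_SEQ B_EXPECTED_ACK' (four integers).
After event 0: A_seq=159 A_ack=7000 B_seq=7000 B_ack=100
After event 1: A_seq=192 A_ack=7000 B_seq=7000 B_ack=100
After event 2: A_seq=192 A_ack=7111 B_seq=7111 B_ack=100
After event 3: A_seq=192 A_ack=7111 B_seq=7111 B_ack=192

192 7111 7111 192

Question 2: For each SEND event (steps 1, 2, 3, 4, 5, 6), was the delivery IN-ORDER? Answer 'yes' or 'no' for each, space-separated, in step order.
Answer: no yes yes yes yes no

Derivation:
Step 1: SEND seq=159 -> out-of-order
Step 2: SEND seq=7000 -> in-order
Step 3: SEND seq=100 -> in-order
Step 4: SEND seq=7111 -> in-order
Step 5: SEND seq=192 -> in-order
Step 6: SEND seq=100 -> out-of-order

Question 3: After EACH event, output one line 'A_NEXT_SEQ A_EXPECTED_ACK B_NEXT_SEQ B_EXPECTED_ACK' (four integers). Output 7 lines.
159 7000 7000 100
192 7000 7000 100
192 7111 7111 100
192 7111 7111 192
192 7310 7310 192
377 7310 7310 377
377 7310 7310 377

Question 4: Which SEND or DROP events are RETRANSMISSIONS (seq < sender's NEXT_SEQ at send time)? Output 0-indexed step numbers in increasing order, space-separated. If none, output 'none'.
Answer: 3 6

Derivation:
Step 0: DROP seq=100 -> fresh
Step 1: SEND seq=159 -> fresh
Step 2: SEND seq=7000 -> fresh
Step 3: SEND seq=100 -> retransmit
Step 4: SEND seq=7111 -> fresh
Step 5: SEND seq=192 -> fresh
Step 6: SEND seq=100 -> retransmit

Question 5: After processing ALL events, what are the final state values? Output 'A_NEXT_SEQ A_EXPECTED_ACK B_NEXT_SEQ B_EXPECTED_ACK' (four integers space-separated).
Answer: 377 7310 7310 377

Derivation:
After event 0: A_seq=159 A_ack=7000 B_seq=7000 B_ack=100
After event 1: A_seq=192 A_ack=7000 B_seq=7000 B_ack=100
After event 2: A_seq=192 A_ack=7111 B_seq=7111 B_ack=100
After event 3: A_seq=192 A_ack=7111 B_seq=7111 B_ack=192
After event 4: A_seq=192 A_ack=7310 B_seq=7310 B_ack=192
After event 5: A_seq=377 A_ack=7310 B_seq=7310 B_ack=377
After event 6: A_seq=377 A_ack=7310 B_seq=7310 B_ack=377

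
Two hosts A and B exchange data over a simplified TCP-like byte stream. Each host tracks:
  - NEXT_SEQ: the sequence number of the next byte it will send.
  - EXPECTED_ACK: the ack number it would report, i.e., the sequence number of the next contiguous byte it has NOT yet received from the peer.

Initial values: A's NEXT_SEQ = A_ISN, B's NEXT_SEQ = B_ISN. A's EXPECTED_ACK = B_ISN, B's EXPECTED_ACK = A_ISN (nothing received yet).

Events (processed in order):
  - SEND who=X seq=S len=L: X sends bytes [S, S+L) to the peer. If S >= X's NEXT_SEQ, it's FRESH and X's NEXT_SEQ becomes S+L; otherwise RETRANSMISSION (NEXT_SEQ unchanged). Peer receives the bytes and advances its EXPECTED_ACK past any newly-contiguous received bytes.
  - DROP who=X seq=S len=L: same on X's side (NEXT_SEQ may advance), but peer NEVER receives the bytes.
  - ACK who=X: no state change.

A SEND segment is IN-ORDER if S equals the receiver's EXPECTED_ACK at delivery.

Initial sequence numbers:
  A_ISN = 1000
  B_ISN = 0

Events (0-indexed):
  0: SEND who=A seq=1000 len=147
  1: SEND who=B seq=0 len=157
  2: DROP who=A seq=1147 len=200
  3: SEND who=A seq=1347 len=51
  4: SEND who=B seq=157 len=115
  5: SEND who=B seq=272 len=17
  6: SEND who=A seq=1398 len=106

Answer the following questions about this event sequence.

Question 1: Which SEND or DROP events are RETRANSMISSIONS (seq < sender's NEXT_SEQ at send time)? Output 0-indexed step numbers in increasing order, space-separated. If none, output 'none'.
Answer: none

Derivation:
Step 0: SEND seq=1000 -> fresh
Step 1: SEND seq=0 -> fresh
Step 2: DROP seq=1147 -> fresh
Step 3: SEND seq=1347 -> fresh
Step 4: SEND seq=157 -> fresh
Step 5: SEND seq=272 -> fresh
Step 6: SEND seq=1398 -> fresh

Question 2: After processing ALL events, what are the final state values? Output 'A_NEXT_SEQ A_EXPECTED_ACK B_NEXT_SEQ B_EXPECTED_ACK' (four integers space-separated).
Answer: 1504 289 289 1147

Derivation:
After event 0: A_seq=1147 A_ack=0 B_seq=0 B_ack=1147
After event 1: A_seq=1147 A_ack=157 B_seq=157 B_ack=1147
After event 2: A_seq=1347 A_ack=157 B_seq=157 B_ack=1147
After event 3: A_seq=1398 A_ack=157 B_seq=157 B_ack=1147
After event 4: A_seq=1398 A_ack=272 B_seq=272 B_ack=1147
After event 5: A_seq=1398 A_ack=289 B_seq=289 B_ack=1147
After event 6: A_seq=1504 A_ack=289 B_seq=289 B_ack=1147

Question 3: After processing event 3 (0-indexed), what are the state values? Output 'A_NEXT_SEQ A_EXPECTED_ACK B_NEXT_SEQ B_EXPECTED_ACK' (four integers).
After event 0: A_seq=1147 A_ack=0 B_seq=0 B_ack=1147
After event 1: A_seq=1147 A_ack=157 B_seq=157 B_ack=1147
After event 2: A_seq=1347 A_ack=157 B_seq=157 B_ack=1147
After event 3: A_seq=1398 A_ack=157 B_seq=157 B_ack=1147

1398 157 157 1147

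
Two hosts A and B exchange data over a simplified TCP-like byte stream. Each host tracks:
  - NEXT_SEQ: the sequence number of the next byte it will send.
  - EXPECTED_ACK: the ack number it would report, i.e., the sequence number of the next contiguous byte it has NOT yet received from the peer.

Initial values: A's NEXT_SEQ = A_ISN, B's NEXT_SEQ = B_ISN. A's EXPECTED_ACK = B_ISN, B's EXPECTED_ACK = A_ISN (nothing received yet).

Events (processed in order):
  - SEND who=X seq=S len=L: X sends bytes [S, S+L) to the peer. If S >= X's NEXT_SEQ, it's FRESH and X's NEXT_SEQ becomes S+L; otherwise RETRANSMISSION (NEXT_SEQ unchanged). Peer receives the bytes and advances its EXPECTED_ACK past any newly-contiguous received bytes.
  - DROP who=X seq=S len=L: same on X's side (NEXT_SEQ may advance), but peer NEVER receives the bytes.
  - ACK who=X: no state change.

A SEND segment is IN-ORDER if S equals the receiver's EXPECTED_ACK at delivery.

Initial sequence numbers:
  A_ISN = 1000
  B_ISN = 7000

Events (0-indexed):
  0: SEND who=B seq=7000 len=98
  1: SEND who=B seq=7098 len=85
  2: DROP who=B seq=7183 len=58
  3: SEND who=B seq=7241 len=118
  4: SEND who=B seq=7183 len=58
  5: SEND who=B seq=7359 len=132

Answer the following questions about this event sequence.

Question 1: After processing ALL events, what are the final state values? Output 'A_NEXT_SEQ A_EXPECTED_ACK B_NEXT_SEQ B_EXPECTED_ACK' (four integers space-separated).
Answer: 1000 7491 7491 1000

Derivation:
After event 0: A_seq=1000 A_ack=7098 B_seq=7098 B_ack=1000
After event 1: A_seq=1000 A_ack=7183 B_seq=7183 B_ack=1000
After event 2: A_seq=1000 A_ack=7183 B_seq=7241 B_ack=1000
After event 3: A_seq=1000 A_ack=7183 B_seq=7359 B_ack=1000
After event 4: A_seq=1000 A_ack=7359 B_seq=7359 B_ack=1000
After event 5: A_seq=1000 A_ack=7491 B_seq=7491 B_ack=1000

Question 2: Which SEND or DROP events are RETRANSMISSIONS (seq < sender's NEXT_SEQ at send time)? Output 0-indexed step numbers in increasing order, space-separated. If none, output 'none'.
Step 0: SEND seq=7000 -> fresh
Step 1: SEND seq=7098 -> fresh
Step 2: DROP seq=7183 -> fresh
Step 3: SEND seq=7241 -> fresh
Step 4: SEND seq=7183 -> retransmit
Step 5: SEND seq=7359 -> fresh

Answer: 4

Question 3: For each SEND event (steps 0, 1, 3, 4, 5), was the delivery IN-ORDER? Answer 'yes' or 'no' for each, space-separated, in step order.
Answer: yes yes no yes yes

Derivation:
Step 0: SEND seq=7000 -> in-order
Step 1: SEND seq=7098 -> in-order
Step 3: SEND seq=7241 -> out-of-order
Step 4: SEND seq=7183 -> in-order
Step 5: SEND seq=7359 -> in-order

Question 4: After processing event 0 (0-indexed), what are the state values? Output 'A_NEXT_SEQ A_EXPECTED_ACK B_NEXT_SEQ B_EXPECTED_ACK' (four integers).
After event 0: A_seq=1000 A_ack=7098 B_seq=7098 B_ack=1000

1000 7098 7098 1000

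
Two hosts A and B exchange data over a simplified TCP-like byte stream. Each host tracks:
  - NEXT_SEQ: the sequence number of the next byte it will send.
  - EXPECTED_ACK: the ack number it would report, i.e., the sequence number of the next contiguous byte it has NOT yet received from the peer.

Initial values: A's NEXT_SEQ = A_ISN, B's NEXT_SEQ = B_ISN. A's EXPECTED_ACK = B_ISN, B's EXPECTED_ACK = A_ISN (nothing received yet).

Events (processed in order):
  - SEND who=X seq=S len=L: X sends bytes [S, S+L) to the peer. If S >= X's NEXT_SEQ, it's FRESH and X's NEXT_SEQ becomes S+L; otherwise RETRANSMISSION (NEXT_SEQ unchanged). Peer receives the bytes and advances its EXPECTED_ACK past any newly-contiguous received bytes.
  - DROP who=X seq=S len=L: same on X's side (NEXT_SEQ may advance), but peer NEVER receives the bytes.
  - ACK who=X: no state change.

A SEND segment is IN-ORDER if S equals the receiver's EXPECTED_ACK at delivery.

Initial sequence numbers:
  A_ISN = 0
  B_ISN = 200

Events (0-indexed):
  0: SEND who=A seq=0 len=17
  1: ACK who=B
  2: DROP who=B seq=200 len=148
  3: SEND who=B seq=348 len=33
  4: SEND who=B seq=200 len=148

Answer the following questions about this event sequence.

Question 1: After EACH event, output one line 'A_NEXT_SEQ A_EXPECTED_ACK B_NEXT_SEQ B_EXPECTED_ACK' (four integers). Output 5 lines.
17 200 200 17
17 200 200 17
17 200 348 17
17 200 381 17
17 381 381 17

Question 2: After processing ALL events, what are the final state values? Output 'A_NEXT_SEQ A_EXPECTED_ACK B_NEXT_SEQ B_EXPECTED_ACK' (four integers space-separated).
Answer: 17 381 381 17

Derivation:
After event 0: A_seq=17 A_ack=200 B_seq=200 B_ack=17
After event 1: A_seq=17 A_ack=200 B_seq=200 B_ack=17
After event 2: A_seq=17 A_ack=200 B_seq=348 B_ack=17
After event 3: A_seq=17 A_ack=200 B_seq=381 B_ack=17
After event 4: A_seq=17 A_ack=381 B_seq=381 B_ack=17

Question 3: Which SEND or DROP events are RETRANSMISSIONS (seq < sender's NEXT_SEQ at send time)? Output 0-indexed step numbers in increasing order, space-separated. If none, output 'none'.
Answer: 4

Derivation:
Step 0: SEND seq=0 -> fresh
Step 2: DROP seq=200 -> fresh
Step 3: SEND seq=348 -> fresh
Step 4: SEND seq=200 -> retransmit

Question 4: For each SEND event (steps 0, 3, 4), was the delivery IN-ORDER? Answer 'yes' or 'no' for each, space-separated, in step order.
Step 0: SEND seq=0 -> in-order
Step 3: SEND seq=348 -> out-of-order
Step 4: SEND seq=200 -> in-order

Answer: yes no yes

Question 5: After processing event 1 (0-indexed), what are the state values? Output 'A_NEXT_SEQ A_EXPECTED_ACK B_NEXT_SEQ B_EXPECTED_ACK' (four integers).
After event 0: A_seq=17 A_ack=200 B_seq=200 B_ack=17
After event 1: A_seq=17 A_ack=200 B_seq=200 B_ack=17

17 200 200 17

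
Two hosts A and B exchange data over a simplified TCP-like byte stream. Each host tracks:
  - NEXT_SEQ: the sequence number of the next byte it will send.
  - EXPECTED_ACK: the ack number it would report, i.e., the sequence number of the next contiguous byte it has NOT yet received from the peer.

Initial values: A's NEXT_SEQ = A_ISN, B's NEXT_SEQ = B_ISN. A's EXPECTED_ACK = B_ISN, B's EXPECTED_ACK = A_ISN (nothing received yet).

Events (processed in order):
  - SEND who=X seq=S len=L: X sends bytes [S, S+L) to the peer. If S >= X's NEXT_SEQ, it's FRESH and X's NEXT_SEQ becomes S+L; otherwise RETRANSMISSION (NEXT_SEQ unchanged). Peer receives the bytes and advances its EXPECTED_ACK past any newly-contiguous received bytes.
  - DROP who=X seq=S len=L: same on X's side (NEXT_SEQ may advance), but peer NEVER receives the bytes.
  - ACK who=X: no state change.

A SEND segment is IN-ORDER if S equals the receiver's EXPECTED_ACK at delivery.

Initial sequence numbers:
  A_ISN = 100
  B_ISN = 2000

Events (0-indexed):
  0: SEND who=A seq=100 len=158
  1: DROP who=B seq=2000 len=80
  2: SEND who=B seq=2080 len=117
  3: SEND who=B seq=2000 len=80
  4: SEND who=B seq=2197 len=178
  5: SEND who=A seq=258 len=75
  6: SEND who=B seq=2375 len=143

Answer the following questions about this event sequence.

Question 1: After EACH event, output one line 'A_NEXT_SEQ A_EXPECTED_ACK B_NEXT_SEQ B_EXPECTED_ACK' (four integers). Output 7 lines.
258 2000 2000 258
258 2000 2080 258
258 2000 2197 258
258 2197 2197 258
258 2375 2375 258
333 2375 2375 333
333 2518 2518 333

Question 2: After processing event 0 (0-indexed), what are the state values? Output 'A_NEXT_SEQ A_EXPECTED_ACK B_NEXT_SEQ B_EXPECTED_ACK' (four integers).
After event 0: A_seq=258 A_ack=2000 B_seq=2000 B_ack=258

258 2000 2000 258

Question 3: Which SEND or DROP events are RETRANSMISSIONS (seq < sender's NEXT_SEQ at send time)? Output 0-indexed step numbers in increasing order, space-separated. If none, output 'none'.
Answer: 3

Derivation:
Step 0: SEND seq=100 -> fresh
Step 1: DROP seq=2000 -> fresh
Step 2: SEND seq=2080 -> fresh
Step 3: SEND seq=2000 -> retransmit
Step 4: SEND seq=2197 -> fresh
Step 5: SEND seq=258 -> fresh
Step 6: SEND seq=2375 -> fresh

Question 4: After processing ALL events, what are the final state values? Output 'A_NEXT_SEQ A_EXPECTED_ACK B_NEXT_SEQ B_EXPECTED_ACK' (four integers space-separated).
After event 0: A_seq=258 A_ack=2000 B_seq=2000 B_ack=258
After event 1: A_seq=258 A_ack=2000 B_seq=2080 B_ack=258
After event 2: A_seq=258 A_ack=2000 B_seq=2197 B_ack=258
After event 3: A_seq=258 A_ack=2197 B_seq=2197 B_ack=258
After event 4: A_seq=258 A_ack=2375 B_seq=2375 B_ack=258
After event 5: A_seq=333 A_ack=2375 B_seq=2375 B_ack=333
After event 6: A_seq=333 A_ack=2518 B_seq=2518 B_ack=333

Answer: 333 2518 2518 333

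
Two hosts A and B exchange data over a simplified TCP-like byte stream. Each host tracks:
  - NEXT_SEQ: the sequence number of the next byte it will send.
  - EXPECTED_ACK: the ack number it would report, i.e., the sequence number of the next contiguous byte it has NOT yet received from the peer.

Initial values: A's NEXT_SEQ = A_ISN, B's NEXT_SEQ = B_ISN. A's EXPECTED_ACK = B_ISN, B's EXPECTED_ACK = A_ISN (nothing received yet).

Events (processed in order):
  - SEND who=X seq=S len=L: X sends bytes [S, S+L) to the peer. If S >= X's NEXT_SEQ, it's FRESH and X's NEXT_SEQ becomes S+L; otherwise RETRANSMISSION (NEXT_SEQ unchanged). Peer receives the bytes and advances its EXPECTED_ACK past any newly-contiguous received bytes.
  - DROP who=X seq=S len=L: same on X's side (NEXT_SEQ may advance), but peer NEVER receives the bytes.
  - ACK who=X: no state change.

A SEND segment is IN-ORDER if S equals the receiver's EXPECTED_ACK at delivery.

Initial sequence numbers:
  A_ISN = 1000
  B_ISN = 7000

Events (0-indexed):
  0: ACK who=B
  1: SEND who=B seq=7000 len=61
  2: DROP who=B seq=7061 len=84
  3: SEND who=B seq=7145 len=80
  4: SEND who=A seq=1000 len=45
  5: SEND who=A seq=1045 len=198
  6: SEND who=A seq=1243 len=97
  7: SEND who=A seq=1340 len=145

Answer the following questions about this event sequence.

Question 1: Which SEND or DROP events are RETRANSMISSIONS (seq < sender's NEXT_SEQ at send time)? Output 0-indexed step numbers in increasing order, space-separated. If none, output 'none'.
Step 1: SEND seq=7000 -> fresh
Step 2: DROP seq=7061 -> fresh
Step 3: SEND seq=7145 -> fresh
Step 4: SEND seq=1000 -> fresh
Step 5: SEND seq=1045 -> fresh
Step 6: SEND seq=1243 -> fresh
Step 7: SEND seq=1340 -> fresh

Answer: none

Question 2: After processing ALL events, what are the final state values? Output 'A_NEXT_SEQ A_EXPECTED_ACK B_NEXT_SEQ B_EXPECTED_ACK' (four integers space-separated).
After event 0: A_seq=1000 A_ack=7000 B_seq=7000 B_ack=1000
After event 1: A_seq=1000 A_ack=7061 B_seq=7061 B_ack=1000
After event 2: A_seq=1000 A_ack=7061 B_seq=7145 B_ack=1000
After event 3: A_seq=1000 A_ack=7061 B_seq=7225 B_ack=1000
After event 4: A_seq=1045 A_ack=7061 B_seq=7225 B_ack=1045
After event 5: A_seq=1243 A_ack=7061 B_seq=7225 B_ack=1243
After event 6: A_seq=1340 A_ack=7061 B_seq=7225 B_ack=1340
After event 7: A_seq=1485 A_ack=7061 B_seq=7225 B_ack=1485

Answer: 1485 7061 7225 1485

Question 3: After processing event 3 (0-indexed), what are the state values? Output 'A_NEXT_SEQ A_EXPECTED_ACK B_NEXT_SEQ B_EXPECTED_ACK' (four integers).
After event 0: A_seq=1000 A_ack=7000 B_seq=7000 B_ack=1000
After event 1: A_seq=1000 A_ack=7061 B_seq=7061 B_ack=1000
After event 2: A_seq=1000 A_ack=7061 B_seq=7145 B_ack=1000
After event 3: A_seq=1000 A_ack=7061 B_seq=7225 B_ack=1000

1000 7061 7225 1000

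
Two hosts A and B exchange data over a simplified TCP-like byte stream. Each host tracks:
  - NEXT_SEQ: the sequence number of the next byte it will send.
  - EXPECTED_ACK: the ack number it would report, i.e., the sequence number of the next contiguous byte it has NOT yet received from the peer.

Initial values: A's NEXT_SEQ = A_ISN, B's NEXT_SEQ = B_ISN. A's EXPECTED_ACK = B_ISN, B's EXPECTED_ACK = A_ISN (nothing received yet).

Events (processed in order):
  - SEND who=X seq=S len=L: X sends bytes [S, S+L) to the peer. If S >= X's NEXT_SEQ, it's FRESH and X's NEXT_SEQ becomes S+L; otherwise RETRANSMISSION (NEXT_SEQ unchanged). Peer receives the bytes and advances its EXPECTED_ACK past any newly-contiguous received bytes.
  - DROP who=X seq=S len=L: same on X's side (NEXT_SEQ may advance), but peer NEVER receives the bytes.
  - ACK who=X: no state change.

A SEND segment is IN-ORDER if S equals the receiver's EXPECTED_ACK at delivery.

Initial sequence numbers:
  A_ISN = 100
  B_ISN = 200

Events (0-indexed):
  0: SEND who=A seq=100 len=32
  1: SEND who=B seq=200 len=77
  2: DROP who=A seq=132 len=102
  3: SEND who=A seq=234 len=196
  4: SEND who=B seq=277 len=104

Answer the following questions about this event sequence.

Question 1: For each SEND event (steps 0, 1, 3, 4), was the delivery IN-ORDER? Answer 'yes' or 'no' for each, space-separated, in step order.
Step 0: SEND seq=100 -> in-order
Step 1: SEND seq=200 -> in-order
Step 3: SEND seq=234 -> out-of-order
Step 4: SEND seq=277 -> in-order

Answer: yes yes no yes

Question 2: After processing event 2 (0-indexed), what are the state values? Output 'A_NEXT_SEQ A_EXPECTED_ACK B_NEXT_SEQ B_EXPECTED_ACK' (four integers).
After event 0: A_seq=132 A_ack=200 B_seq=200 B_ack=132
After event 1: A_seq=132 A_ack=277 B_seq=277 B_ack=132
After event 2: A_seq=234 A_ack=277 B_seq=277 B_ack=132

234 277 277 132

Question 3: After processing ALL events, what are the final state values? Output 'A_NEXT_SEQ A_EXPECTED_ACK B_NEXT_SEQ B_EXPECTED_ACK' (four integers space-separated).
Answer: 430 381 381 132

Derivation:
After event 0: A_seq=132 A_ack=200 B_seq=200 B_ack=132
After event 1: A_seq=132 A_ack=277 B_seq=277 B_ack=132
After event 2: A_seq=234 A_ack=277 B_seq=277 B_ack=132
After event 3: A_seq=430 A_ack=277 B_seq=277 B_ack=132
After event 4: A_seq=430 A_ack=381 B_seq=381 B_ack=132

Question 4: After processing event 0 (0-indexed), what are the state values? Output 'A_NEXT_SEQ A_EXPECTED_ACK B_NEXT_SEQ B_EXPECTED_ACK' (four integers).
After event 0: A_seq=132 A_ack=200 B_seq=200 B_ack=132

132 200 200 132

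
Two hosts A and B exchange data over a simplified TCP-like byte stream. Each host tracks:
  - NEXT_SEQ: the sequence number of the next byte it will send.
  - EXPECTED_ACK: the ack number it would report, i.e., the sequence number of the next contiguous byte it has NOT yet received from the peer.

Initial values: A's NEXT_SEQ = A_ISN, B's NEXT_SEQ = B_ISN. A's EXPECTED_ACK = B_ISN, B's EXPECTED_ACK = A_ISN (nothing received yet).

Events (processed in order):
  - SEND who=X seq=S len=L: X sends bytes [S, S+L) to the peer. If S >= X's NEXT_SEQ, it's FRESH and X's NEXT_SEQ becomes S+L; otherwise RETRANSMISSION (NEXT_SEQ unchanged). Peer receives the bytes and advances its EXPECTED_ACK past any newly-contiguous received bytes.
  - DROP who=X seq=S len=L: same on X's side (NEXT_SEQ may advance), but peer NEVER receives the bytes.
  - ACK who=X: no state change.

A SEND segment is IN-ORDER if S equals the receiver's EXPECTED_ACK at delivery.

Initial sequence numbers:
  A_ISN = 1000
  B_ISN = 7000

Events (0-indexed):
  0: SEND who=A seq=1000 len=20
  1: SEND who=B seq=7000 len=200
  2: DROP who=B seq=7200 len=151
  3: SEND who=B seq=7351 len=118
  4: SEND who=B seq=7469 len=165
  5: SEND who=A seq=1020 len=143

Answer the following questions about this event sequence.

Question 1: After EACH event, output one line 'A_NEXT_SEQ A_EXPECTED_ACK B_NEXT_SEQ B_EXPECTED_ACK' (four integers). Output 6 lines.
1020 7000 7000 1020
1020 7200 7200 1020
1020 7200 7351 1020
1020 7200 7469 1020
1020 7200 7634 1020
1163 7200 7634 1163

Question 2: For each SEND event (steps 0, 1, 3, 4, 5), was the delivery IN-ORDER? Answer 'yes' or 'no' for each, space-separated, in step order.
Step 0: SEND seq=1000 -> in-order
Step 1: SEND seq=7000 -> in-order
Step 3: SEND seq=7351 -> out-of-order
Step 4: SEND seq=7469 -> out-of-order
Step 5: SEND seq=1020 -> in-order

Answer: yes yes no no yes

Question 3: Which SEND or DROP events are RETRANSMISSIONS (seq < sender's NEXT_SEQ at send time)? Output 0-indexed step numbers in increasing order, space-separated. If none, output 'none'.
Step 0: SEND seq=1000 -> fresh
Step 1: SEND seq=7000 -> fresh
Step 2: DROP seq=7200 -> fresh
Step 3: SEND seq=7351 -> fresh
Step 4: SEND seq=7469 -> fresh
Step 5: SEND seq=1020 -> fresh

Answer: none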